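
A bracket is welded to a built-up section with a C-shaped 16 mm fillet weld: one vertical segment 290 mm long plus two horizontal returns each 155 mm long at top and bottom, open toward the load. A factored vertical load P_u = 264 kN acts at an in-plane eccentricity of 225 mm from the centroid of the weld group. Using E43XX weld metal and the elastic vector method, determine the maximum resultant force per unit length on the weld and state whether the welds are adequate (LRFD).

E43XX → F_EXX = 430 MPa.
Total weld length L_w = 600 mm. Treat welds as unit-width lines.
Centroid: x̄ = 2×155×77.5 / 600 = 40.04 mm from the vertical weld.
Polar moment about centroid: J = I_x + I_y = [290³/12 + 2×155×145²] + [290×40.04² + 2(155³/12 + 155×37.46²)] = 10070000 mm³.
Direct shear f_v = P/L_w = 264×10³ / 600 = 440 N/mm (vertical).
Torsion M = P·e = 264×10³ × 225 = 59400000 N·mm.
Critical point at (x, y) = (115, 145) from centroid. f_tx = M·y/J = 855.2 N/mm; f_ty = M·x/J = 678.1 N/mm.
Resultant f_max = √[f_tx² + (f_v + f_ty)²] = √[855.2² + (440 + 678.1)²] = 1408 N/mm.
Capacity per unit length: φr_n = 0.75 × 0.6 × 430 × (0.707 × 16) = 2189 N/mm.
1408 ≤ 2189 → adequate.

f_max ≈ 1410 N/mm; adequate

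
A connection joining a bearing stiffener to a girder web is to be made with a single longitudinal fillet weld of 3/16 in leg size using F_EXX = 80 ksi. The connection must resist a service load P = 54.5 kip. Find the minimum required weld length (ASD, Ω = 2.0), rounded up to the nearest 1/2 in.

Throat t_e = 0.707 × 0.1875 = 0.1326 in.
r_n/Ω = (0.6 × 80 × 0.1326) / 2.0 = 3.181 kip/in.
L_req = P / (r_n/Ω) = 54.5 / 3.181 = 17.13 in total.
Round up → use L = 17.5 in.

L = 17.5 in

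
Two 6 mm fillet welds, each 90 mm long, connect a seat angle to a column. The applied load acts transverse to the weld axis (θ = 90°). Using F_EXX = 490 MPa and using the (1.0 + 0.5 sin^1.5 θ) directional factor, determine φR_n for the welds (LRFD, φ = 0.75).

t_e = 0.707 × 6 = 4.242 mm; A_we = 4.242 × 180 = 763.6 mm².
Directional factor: 1.0 + 0.5 sin^1.5(90°) = 1.5.
F_nw = 0.6 × 490 × 1.5 = 441 MPa.
φR_n = 0.75 × 441 × 763.6 × 10⁻³ = 252.5 kN.

φR_n ≈ 253 kN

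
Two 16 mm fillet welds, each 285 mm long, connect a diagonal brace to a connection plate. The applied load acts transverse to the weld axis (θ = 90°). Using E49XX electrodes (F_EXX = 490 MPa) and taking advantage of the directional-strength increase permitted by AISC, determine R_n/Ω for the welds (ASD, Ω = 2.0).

t_e = 0.707 × 16 = 11.31 mm; A_we = 11.31 × 570 = 6448 mm².
Directional factor: 1.0 + 0.5 sin^1.5(90°) = 1.5.
F_nw = 0.6 × 490 × 1.5 = 441 MPa.
R_n/Ω = (441 × 6448) / 2.0 × 10⁻³ = 1422 kN.

R_n/Ω ≈ 1420 kN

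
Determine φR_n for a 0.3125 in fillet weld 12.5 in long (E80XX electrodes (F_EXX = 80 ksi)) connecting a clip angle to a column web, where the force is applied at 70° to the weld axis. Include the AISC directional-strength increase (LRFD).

t_e = 0.707 × 0.3125 = 0.2209 in; A_we = 0.2209 × 12.5 = 2.762 in².
Directional factor: 1.0 + 0.5 sin^1.5(70°) = 1.455.
F_nw = 0.6 × 80 × 1.455 = 69.86 ksi.
φR_n = 0.75 × 69.86 × 2.762 = 144.7 kips.

φR_n ≈ 145 kips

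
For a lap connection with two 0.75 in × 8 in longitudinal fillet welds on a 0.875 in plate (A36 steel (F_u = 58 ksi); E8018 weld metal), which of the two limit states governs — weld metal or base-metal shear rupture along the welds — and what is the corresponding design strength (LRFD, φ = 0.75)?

φR_n ≈ 305 kip (weld metal governs)

E80XX → F_EXX = 80 ksi.
t_e = 0.707 × 0.75 = 0.5302 in; L = 16 in.
Weld metal: φR_n = 0.75 × 0.6 × 80 × 0.5302 × 16 = 305.4 kip.
Base metal (shear rupture): φR_n = 0.75 × 0.6 × 58 × 0.875 × 16 = 365.4 kip.
Governing: weld metal.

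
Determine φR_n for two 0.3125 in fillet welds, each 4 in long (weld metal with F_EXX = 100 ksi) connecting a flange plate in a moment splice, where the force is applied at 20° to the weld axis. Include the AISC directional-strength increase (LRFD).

t_e = 0.707 × 0.3125 = 0.2209 in; A_we = 0.2209 × 8 = 1.767 in².
Directional factor: 1.0 + 0.5 sin^1.5(20°) = 1.1.
F_nw = 0.6 × 100 × 1.1 = 66 ksi.
φR_n = 0.75 × 66 × 1.767 = 87.49 kip.

φR_n ≈ 87.5 kip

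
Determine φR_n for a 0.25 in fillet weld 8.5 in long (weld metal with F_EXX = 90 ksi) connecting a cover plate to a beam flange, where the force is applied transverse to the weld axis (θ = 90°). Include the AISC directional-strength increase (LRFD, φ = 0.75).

φR_n ≈ 91.3 kip

t_e = 0.707 × 0.25 = 0.1767 in; A_we = 0.1767 × 8.5 = 1.502 in².
Directional factor: 1.0 + 0.5 sin^1.5(90°) = 1.5.
F_nw = 0.6 × 90 × 1.5 = 81 ksi.
φR_n = 0.75 × 81 × 1.502 = 91.27 kip.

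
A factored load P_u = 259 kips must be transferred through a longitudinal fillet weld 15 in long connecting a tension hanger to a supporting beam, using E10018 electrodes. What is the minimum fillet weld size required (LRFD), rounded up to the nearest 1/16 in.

w = 9/16 in

E100XX → F_EXX = 100 ksi.
Total weld length L = 15 in.
Required throat t_e = P_u / (φ × 0.6 F_EXX × L) = 259 / (0.75 × 0.6 × 100 × 15) = 0.3837 in.
Required leg w = t_e / 0.707 = 0.5427 in → use 9/16 in.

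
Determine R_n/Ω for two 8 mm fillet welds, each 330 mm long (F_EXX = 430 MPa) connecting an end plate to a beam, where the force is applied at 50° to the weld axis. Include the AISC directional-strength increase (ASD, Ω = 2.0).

R_n/Ω ≈ 643 kN

t_e = 0.707 × 8 = 5.656 mm; A_we = 5.656 × 660 = 3733 mm².
Directional factor: 1.0 + 0.5 sin^1.5(50°) = 1.335.
F_nw = 0.6 × 430 × 1.335 = 344.5 MPa.
R_n/Ω = (344.5 × 3733) / 2.0 × 10⁻³ = 643 kN.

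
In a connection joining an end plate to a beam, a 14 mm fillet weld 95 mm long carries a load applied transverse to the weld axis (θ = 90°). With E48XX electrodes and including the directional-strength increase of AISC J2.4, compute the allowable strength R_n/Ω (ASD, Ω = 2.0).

E48XX → F_EXX = 480 MPa.
t_e = 0.707 × 14 = 9.898 mm; A_we = 9.898 × 95 = 940.3 mm².
Directional factor: 1.0 + 0.5 sin^1.5(90°) = 1.5.
F_nw = 0.6 × 480 × 1.5 = 432 MPa.
R_n/Ω = (432 × 940.3) / 2.0 × 10⁻³ = 203.1 kN.

R_n/Ω ≈ 203 kN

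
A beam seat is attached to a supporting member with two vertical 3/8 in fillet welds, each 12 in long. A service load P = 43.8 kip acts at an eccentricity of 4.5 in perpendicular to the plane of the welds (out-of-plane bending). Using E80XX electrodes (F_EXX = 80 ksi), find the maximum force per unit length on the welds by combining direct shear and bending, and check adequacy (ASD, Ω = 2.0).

L_w = 2 × 12 = 24 in; section modulus (unit throat) S = 2 × L²/6 = 48 in².
Direct shear f_v = P/L_w = 43.8/24 = 1.825 kip/in.
Moment M = P × e = 43.8 × 4.5 = 197.1 kip·in; bending f_b = M/S = 4.106 kip/in.
f_max = √(f_v² + f_b²) = √(1.825² + 4.106²) = 4.494 kip/in.
r_n/Ω = (1/2.0) × 0.6 × 80 × (0.707 × 0.375) = 6.363 kip/in → adequate.

f_max ≈ 4.49 kip/in; adequate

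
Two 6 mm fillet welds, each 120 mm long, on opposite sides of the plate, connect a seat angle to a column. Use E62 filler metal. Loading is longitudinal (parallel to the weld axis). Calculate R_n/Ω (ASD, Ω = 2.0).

R_n/Ω ≈ 189 kN

E62XX → F_EXX = 620 MPa.
Effective throat t_e = 0.707 × 6 = 4.242 mm.
Total length L = 240 mm; A_we = 4.242 × 240 = 1018 mm².
F_nw = 0.6 F_EXX = 0.6 × 620 = 372 MPa.
R_n = 372 × 1018 × 10⁻³ = 378.7 kN; R_n/Ω = 378.7/2.0 = 189.4 kN.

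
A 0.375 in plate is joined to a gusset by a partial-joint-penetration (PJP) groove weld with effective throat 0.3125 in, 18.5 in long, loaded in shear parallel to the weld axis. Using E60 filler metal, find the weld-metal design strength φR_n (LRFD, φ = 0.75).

φR_n ≈ 156 kips

E60XX → F_EXX = 60 ksi.
Effective throat (given) t_e = 0.3125 in.
A_we = 0.3125 × 18.5 = 5.781 in².
F_nw = 0.6 F_EXX = 36 ksi.
φR_n = 0.75 × 36 × 5.781 = 156.1 kips.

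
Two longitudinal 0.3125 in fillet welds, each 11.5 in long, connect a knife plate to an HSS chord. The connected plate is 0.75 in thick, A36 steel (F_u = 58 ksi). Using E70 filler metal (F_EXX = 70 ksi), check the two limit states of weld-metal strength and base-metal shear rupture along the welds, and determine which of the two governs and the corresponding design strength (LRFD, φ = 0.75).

t_e = 0.707 × 0.3125 = 0.2209 in; L = 23 in.
Weld metal: φR_n = 0.75 × 0.6 × 70 × 0.2209 × 23 = 160.1 kips.
Base metal (shear rupture): φR_n = 0.75 × 0.6 × 58 × 0.75 × 23 = 450.2 kips.
Governing: weld metal.

φR_n ≈ 160 kips (weld metal governs)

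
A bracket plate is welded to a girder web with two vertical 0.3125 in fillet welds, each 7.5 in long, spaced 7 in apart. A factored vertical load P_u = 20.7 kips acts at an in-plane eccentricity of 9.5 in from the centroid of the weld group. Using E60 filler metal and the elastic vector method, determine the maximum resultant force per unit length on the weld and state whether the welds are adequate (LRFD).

E60XX → F_EXX = 60 ksi.
Total weld length L_w = 15 in. Treat welds as unit-width lines.
Polar moment about centroid: J = 2[d³/12 + d(b/2)²] = 2[7.5³/12 + 7.5×3.5²] = 254.1 in³.
Direct shear f_v = P/L_w = 20.7 / 15 = 1.38 kip/in (vertical).
Torsion M = P·e = 20.7 × 9.5 = 196.65 kip·in.
Critical point at (x, y) = (3.5, 3.75) from centroid. f_tx = M·y/J = 2.903 kip/in; f_ty = M·x/J = 2.709 kip/in.
Resultant f_max = √[f_tx² + (f_v + f_ty)²] = √[2.903² + (1.38 + 2.709)²] = 5.015 kip/in.
Capacity per unit length: φr_n = 0.75 × 0.6 × 60 × (0.707 × 0.3125) = 5.965 kip/in.
5.015 ≤ 5.965 → adequate.

f_max ≈ 5.01 kip/in; adequate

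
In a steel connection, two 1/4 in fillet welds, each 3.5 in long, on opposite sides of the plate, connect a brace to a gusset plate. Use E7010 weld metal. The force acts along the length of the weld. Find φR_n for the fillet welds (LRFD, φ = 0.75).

φR_n ≈ 39 kips

E70XX → F_EXX = 70 ksi.
Effective throat t_e = 0.707 × 0.25 = 0.1767 in.
Total length L = 7 in; A_we = 0.1767 × 7 = 1.237 in².
F_nw = 0.6 F_EXX = 0.6 × 70 = 42 ksi.
φR_n = 0.75 × 42 × 1.237 = 38.97 kips.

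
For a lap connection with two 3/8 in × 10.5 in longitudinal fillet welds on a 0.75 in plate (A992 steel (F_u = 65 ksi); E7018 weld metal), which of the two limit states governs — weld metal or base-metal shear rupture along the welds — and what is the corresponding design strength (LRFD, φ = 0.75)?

E70XX → F_EXX = 70 ksi.
t_e = 0.707 × 0.375 = 0.2651 in; L = 21 in.
Weld metal: φR_n = 0.75 × 0.6 × 70 × 0.2651 × 21 = 175.4 kip.
Base metal (shear rupture): φR_n = 0.75 × 0.6 × 65 × 0.75 × 21 = 460.7 kip.
Governing: weld metal.

φR_n ≈ 175 kip (weld metal governs)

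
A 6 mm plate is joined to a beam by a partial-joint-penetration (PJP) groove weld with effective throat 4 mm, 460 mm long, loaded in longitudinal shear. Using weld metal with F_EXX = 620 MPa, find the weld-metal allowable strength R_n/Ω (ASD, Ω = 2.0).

Effective throat (given) t_e = 4 mm.
A_we = 4 × 460 = 1840 mm².
F_nw = 0.6 F_EXX = 372 MPa.
R_n/Ω = (372 × 1840) / 2.0 × 10⁻³ = 342.2 kN.

R_n/Ω ≈ 342 kN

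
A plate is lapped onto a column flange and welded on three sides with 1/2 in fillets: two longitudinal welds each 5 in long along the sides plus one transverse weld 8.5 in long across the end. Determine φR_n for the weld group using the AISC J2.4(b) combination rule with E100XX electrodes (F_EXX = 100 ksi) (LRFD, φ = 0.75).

t_e = 0.707 × 0.5 = 0.3535 in.
R_nwl = 0.6 × 100 × 0.3535 × 10 = 212.1 kip (longitudinal, 2 welds).
R_nwt = 0.6 × 100 × 0.3535 × 8.5 = 180.3 kip (transverse, base value).
(i) R_nwl + R_nwt = 392.4 kip; (ii) 0.85 R_nwl + 1.5 R_nwt = 450.7 kip.
R_n = max = 450.7 kip [governs: (ii)]; φR_n = 338 kip.

φR_n ≈ 338 kip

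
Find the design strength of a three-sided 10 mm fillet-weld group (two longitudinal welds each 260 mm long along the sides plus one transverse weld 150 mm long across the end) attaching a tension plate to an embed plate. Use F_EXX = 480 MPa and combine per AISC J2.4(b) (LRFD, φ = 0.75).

t_e = 0.707 × 10 = 7.07 mm.
R_nwl = 0.6 × 480 × 7.07 × 520 × 10⁻³ = 1059 kN (longitudinal, 2 welds).
R_nwt = 0.6 × 480 × 7.07 × 150 × 10⁻³ = 305.4 kN (transverse, base value).
(i) R_nwl + R_nwt = 1364 kN; (ii) 0.85 R_nwl + 1.5 R_nwt = 1358 kN.
R_n = max = 1364 kN [governs: (i)]; φR_n = 1023 kN.

φR_n ≈ 1020 kN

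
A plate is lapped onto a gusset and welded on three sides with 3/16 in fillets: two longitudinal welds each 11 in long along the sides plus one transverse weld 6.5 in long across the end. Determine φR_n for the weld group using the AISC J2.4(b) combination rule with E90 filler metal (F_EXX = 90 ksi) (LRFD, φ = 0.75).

t_e = 0.707 × 0.1875 = 0.1326 in.
R_nwl = 0.6 × 90 × 0.1326 × 22 = 157.5 kip (longitudinal, 2 welds).
R_nwt = 0.6 × 90 × 0.1326 × 6.5 = 46.53 kip (transverse, base value).
(i) R_nwl + R_nwt = 204 kip; (ii) 0.85 R_nwl + 1.5 R_nwt = 203.7 kip.
R_n = max = 204 kip [governs: (i)]; φR_n = 153 kip.

φR_n ≈ 153 kip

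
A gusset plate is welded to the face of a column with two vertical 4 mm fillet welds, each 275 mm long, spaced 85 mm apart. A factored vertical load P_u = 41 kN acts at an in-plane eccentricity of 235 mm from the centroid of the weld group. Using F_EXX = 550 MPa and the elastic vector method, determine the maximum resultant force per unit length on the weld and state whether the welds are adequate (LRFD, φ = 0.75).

f_max ≈ 340 N/mm; adequate

Total weld length L_w = 550 mm. Treat welds as unit-width lines.
Polar moment about centroid: J = 2[d³/12 + d(b/2)²] = 2[275³/12 + 275×42.5²] = 4460000 mm³.
Direct shear f_v = P/L_w = 41×10³ / 550 = 74.55 N/mm (vertical).
Torsion M = P·e = 41×10³ × 235 = 9635000 N·mm.
Critical point at (x, y) = (42.5, 137.5) from centroid. f_tx = M·y/J = 297.1 N/mm; f_ty = M·x/J = 91.82 N/mm.
Resultant f_max = √[f_tx² + (f_v + f_ty)²] = √[297.1² + (74.55 + 91.82)²] = 340.5 N/mm.
Capacity per unit length: φr_n = 0.75 × 0.6 × 550 × (0.707 × 4) = 699.9 N/mm.
340.5 ≤ 699.9 → adequate.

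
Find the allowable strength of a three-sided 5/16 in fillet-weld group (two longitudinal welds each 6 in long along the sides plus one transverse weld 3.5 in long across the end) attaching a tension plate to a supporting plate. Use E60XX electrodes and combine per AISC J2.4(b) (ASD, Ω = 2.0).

E60XX → F_EXX = 60 ksi.
t_e = 0.707 × 0.3125 = 0.2209 in.
R_nwl = 0.6 × 60 × 0.2209 × 12 = 95.44 kip (longitudinal, 2 welds).
R_nwt = 0.6 × 60 × 0.2209 × 3.5 = 27.84 kip (transverse, base value).
(i) R_nwl + R_nwt = 123.3 kip; (ii) 0.85 R_nwl + 1.5 R_nwt = 122.9 kip.
R_n = max = 123.3 kip [governs: (i)]; R_n/Ω = 61.64 kip.

R_n/Ω ≈ 61.6 kip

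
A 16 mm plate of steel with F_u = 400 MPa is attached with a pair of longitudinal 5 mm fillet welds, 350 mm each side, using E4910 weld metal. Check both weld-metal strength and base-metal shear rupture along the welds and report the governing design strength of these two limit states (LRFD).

E49XX → F_EXX = 490 MPa.
t_e = 0.707 × 5 = 3.535 mm; L = 700 mm.
Weld metal: φR_n = 0.75 × 0.6 × 490 × 3.535 × 700 × 10⁻³ = 545.6 kN.
Base metal (shear rupture): φR_n = 0.75 × 0.6 × 400 × 16 × 700 × 10⁻³ = 2016 kN.
Governing: weld metal.

φR_n ≈ 546 kN (weld metal governs)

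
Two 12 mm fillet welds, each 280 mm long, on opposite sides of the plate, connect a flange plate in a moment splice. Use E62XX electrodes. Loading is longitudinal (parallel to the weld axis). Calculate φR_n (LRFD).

E62XX → F_EXX = 620 MPa.
Effective throat t_e = 0.707 × 12 = 8.484 mm.
Total length L = 560 mm; A_we = 8.484 × 560 = 4751 mm².
F_nw = 0.6 F_EXX = 0.6 × 620 = 372 MPa.
φR_n = 0.75 × 372 × 4751 × 10⁻³ = 1326 kN.

φR_n ≈ 1330 kN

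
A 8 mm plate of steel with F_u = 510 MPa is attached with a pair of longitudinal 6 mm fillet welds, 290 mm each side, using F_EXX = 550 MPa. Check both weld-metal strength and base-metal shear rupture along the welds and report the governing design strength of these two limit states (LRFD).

φR_n ≈ 609 kN (weld metal governs)

t_e = 0.707 × 6 = 4.242 mm; L = 580 mm.
Weld metal: φR_n = 0.75 × 0.6 × 550 × 4.242 × 580 × 10⁻³ = 608.9 kN.
Base metal (shear rupture): φR_n = 0.75 × 0.6 × 510 × 8 × 580 × 10⁻³ = 1065 kN.
Governing: weld metal.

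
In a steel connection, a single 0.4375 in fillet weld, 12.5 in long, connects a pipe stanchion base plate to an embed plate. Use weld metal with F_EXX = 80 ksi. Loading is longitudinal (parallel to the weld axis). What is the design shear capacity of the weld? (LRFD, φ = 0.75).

φR_n ≈ 139 kip

Effective throat t_e = 0.707 × 0.4375 = 0.3093 in.
Total length L = 12.5 in; A_we = 0.3093 × 12.5 = 3.866 in².
F_nw = 0.6 F_EXX = 0.6 × 80 = 48 ksi.
φR_n = 0.75 × 48 × 3.866 = 139.2 kip.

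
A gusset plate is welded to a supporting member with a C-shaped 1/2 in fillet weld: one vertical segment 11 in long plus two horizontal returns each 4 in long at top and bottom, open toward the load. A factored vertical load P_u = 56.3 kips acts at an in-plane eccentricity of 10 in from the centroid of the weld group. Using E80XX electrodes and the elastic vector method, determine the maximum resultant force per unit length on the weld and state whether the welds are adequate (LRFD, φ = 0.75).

E80XX → F_EXX = 80 ksi.
Total weld length L_w = 19 in. Treat welds as unit-width lines.
Centroid: x̄ = 2×4×2 / 19 = 0.8421 in from the vertical weld.
Polar moment about centroid: J = I_x + I_y = [11³/12 + 2×4×5.5²] + [11×0.8421² + 2(4³/12 + 4×1.158²)] = 382.1 in³.
Direct shear f_v = P/L_w = 56.3 / 19 = 2.963 kip/in (vertical).
Torsion M = P·e = 56.3 × 10 = 563 kip·in.
Critical point at (x, y) = (3.158, 5.5) from centroid. f_tx = M·y/J = 8.104 kip/in; f_ty = M·x/J = 4.653 kip/in.
Resultant f_max = √[f_tx² + (f_v + f_ty)²] = √[8.104² + (2.963 + 4.653)²] = 11.12 kip/in.
Capacity per unit length: φr_n = 0.75 × 0.6 × 80 × (0.707 × 0.5) = 12.73 kip/in.
11.12 ≤ 12.73 → adequate.

f_max ≈ 11.1 kip/in; adequate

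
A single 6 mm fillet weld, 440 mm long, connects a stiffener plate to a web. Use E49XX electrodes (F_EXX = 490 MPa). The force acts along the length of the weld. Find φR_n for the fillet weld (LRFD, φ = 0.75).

φR_n ≈ 412 kN

Effective throat t_e = 0.707 × 6 = 4.242 mm.
Total length L = 440 mm; A_we = 4.242 × 440 = 1866 mm².
F_nw = 0.6 F_EXX = 0.6 × 490 = 294 MPa.
φR_n = 0.75 × 294 × 1866 × 10⁻³ = 411.6 kN.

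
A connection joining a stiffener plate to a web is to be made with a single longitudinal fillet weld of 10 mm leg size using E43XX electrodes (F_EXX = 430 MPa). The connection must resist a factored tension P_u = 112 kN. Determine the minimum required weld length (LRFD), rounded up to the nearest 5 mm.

Throat t_e = 0.707 × 10 = 7.07 mm.
φr_n = 0.75 × 0.6 × 430 × 7.07 × 10⁻³ = 1.368 kN/mm.
L_req = P_u / φr_n = 112 / 1.368 = 81.87 mm total.
Round up → use L = 85 mm.

L = 85 mm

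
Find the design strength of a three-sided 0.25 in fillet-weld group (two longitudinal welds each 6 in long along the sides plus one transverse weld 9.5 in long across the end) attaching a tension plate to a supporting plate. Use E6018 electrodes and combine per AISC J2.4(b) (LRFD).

φR_n ≈ 117 kip

E60XX → F_EXX = 60 ksi.
t_e = 0.707 × 0.25 = 0.1767 in.
R_nwl = 0.6 × 60 × 0.1767 × 12 = 76.36 kip (longitudinal, 2 welds).
R_nwt = 0.6 × 60 × 0.1767 × 9.5 = 60.45 kip (transverse, base value).
(i) R_nwl + R_nwt = 136.8 kip; (ii) 0.85 R_nwl + 1.5 R_nwt = 155.6 kip.
R_n = max = 155.6 kip [governs: (ii)]; φR_n = 116.7 kip.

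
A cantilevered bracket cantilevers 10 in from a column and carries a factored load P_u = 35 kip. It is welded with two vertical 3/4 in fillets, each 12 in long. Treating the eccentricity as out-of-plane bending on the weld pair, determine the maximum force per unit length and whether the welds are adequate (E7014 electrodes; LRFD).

f_max ≈ 7.44 kip/in; adequate

E70XX → F_EXX = 70 ksi.
L_w = 2 × 12 = 24 in; section modulus (unit throat) S = 2 × L²/6 = 48 in².
Direct shear f_v = P/L_w = 35/24 = 1.458 kip/in.
Moment M = P × e = 35 × 10 = 350 kip·in; bending f_b = M/S = 7.292 kip/in.
f_max = √(f_v² + f_b²) = √(1.458² + 7.292²) = 7.436 kip/in.
φr_n = 0.75 × 0.6 × 70 × (0.707 × 0.75) = 16.7 kip/in → adequate.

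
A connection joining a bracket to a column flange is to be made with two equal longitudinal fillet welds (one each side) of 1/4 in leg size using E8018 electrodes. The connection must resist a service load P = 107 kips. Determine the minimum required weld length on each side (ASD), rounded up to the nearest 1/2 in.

E80XX → F_EXX = 80 ksi.
Throat t_e = 0.707 × 0.25 = 0.1767 in.
r_n/Ω = (0.6 × 80 × 0.1767) / 2.0 = 4.242 kip/in.
L_req = P / (r_n/Ω) = 107 / 4.242 = 25.22 in total.
Per side: 25.22 / 2 = 12.61 in.
Round up → use L = 13 in on each side.

L = 13 in on each side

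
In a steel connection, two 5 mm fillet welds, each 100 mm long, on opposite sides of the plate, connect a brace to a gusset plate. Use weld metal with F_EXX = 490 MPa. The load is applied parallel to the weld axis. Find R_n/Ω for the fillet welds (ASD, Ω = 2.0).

Effective throat t_e = 0.707 × 5 = 3.535 mm.
Total length L = 200 mm; A_we = 3.535 × 200 = 707 mm².
F_nw = 0.6 F_EXX = 0.6 × 490 = 294 MPa.
R_n = 294 × 707 × 10⁻³ = 207.9 kN; R_n/Ω = 207.9/2.0 = 103.9 kN.

R_n/Ω ≈ 104 kN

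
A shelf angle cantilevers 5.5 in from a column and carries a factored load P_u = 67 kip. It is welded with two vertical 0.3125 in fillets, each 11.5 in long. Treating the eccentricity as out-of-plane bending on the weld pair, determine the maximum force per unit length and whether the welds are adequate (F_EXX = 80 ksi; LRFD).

L_w = 2 × 11.5 = 23 in; section modulus (unit throat) S = 2 × L²/6 = 44.08 in².
Direct shear f_v = P/L_w = 67/23 = 2.913 kip/in.
Moment M = P × e = 67 × 5.5 = 368.5 kip·in; bending f_b = M/S = 8.359 kip/in.
f_max = √(f_v² + f_b²) = √(2.913² + 8.359²) = 8.852 kip/in.
φr_n = 0.75 × 0.6 × 80 × (0.707 × 0.3125) = 7.954 kip/in → NOT adequate.

f_max ≈ 8.85 kip/in; NOT adequate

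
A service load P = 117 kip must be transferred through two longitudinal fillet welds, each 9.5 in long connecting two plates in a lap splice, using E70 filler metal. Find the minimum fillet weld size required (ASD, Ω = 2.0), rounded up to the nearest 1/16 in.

w = 7/16 in

E70XX → F_EXX = 70 ksi.
Total weld length L = 19 in.
Required throat t_e = P × Ω / (0.6 F_EXX × L) = 117 × 2.0 / (0.6 × 70 × 19) = 0.2932 in.
Required leg w = t_e / 0.707 = 0.4148 in → use 7/16 in.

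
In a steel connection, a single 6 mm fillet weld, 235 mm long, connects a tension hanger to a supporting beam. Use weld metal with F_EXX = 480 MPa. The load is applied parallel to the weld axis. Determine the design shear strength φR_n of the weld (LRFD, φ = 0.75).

φR_n ≈ 215 kN

Effective throat t_e = 0.707 × 6 = 4.242 mm.
Total length L = 235 mm; A_we = 4.242 × 235 = 996.9 mm².
F_nw = 0.6 F_EXX = 0.6 × 480 = 288 MPa.
φR_n = 0.75 × 288 × 996.9 × 10⁻³ = 215.3 kN.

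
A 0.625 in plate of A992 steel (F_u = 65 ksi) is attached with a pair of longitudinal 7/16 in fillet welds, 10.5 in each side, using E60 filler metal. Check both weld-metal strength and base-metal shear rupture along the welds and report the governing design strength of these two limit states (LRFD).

E60XX → F_EXX = 60 ksi.
t_e = 0.707 × 0.4375 = 0.3093 in; L = 21 in.
Weld metal: φR_n = 0.75 × 0.6 × 60 × 0.3093 × 21 = 175.4 kips.
Base metal (shear rupture): φR_n = 0.75 × 0.6 × 65 × 0.625 × 21 = 383.9 kips.
Governing: weld metal.

φR_n ≈ 175 kips (weld metal governs)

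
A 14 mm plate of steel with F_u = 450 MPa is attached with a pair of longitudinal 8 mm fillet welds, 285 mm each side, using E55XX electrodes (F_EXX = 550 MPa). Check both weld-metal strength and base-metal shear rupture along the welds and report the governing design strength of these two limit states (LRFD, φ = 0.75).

t_e = 0.707 × 8 = 5.656 mm; L = 570 mm.
Weld metal: φR_n = 0.75 × 0.6 × 550 × 5.656 × 570 × 10⁻³ = 797.9 kN.
Base metal (shear rupture): φR_n = 0.75 × 0.6 × 450 × 14 × 570 × 10⁻³ = 1616 kN.
Governing: weld metal.

φR_n ≈ 798 kN (weld metal governs)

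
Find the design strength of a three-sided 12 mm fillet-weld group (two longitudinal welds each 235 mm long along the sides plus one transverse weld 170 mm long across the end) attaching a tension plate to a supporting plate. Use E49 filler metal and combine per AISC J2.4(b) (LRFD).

E49XX → F_EXX = 490 MPa.
t_e = 0.707 × 12 = 8.484 mm.
R_nwl = 0.6 × 490 × 8.484 × 470 × 10⁻³ = 1172 kN (longitudinal, 2 welds).
R_nwt = 0.6 × 490 × 8.484 × 170 × 10⁻³ = 424 kN (transverse, base value).
(i) R_nwl + R_nwt = 1596 kN; (ii) 0.85 R_nwl + 1.5 R_nwt = 1633 kN.
R_n = max = 1633 kN [governs: (ii)]; φR_n = 1224 kN.

φR_n ≈ 1220 kN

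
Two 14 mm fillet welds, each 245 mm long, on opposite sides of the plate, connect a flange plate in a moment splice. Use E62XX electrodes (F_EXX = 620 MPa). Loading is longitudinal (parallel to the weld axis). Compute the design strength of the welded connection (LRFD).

Effective throat t_e = 0.707 × 14 = 9.898 mm.
Total length L = 490 mm; A_we = 9.898 × 490 = 4850 mm².
F_nw = 0.6 F_EXX = 0.6 × 620 = 372 MPa.
φR_n = 0.75 × 372 × 4850 × 10⁻³ = 1353 kN.

φR_n ≈ 1350 kN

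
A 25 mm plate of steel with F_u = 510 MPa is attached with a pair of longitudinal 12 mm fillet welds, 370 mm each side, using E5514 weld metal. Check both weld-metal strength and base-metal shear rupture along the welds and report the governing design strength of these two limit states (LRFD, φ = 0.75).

φR_n ≈ 1550 kN (weld metal governs)

E55XX → F_EXX = 550 MPa.
t_e = 0.707 × 12 = 8.484 mm; L = 740 mm.
Weld metal: φR_n = 0.75 × 0.6 × 550 × 8.484 × 740 × 10⁻³ = 1554 kN.
Base metal (shear rupture): φR_n = 0.75 × 0.6 × 510 × 25 × 740 × 10⁻³ = 4246 kN.
Governing: weld metal.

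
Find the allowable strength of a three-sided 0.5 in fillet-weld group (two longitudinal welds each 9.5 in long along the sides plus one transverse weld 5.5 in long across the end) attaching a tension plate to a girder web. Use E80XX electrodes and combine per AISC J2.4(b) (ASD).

R_n/Ω ≈ 208 kip

E80XX → F_EXX = 80 ksi.
t_e = 0.707 × 0.5 = 0.3535 in.
R_nwl = 0.6 × 80 × 0.3535 × 19 = 322.4 kip (longitudinal, 2 welds).
R_nwt = 0.6 × 80 × 0.3535 × 5.5 = 93.32 kip (transverse, base value).
(i) R_nwl + R_nwt = 415.7 kip; (ii) 0.85 R_nwl + 1.5 R_nwt = 414 kip.
R_n = max = 415.7 kip [governs: (i)]; R_n/Ω = 207.9 kip.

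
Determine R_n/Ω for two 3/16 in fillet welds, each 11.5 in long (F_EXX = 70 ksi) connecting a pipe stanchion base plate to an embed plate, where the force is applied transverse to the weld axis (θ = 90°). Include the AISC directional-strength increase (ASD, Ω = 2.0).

R_n/Ω ≈ 96 kip

t_e = 0.707 × 0.1875 = 0.1326 in; A_we = 0.1326 × 23 = 3.049 in².
Directional factor: 1.0 + 0.5 sin^1.5(90°) = 1.5.
F_nw = 0.6 × 70 × 1.5 = 63 ksi.
R_n/Ω = (63 × 3.049) / 2.0 = 96.04 kip.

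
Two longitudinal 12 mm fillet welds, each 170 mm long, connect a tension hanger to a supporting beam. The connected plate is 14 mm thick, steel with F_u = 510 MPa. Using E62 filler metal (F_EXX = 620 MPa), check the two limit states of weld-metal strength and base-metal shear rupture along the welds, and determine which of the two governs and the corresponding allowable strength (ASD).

t_e = 0.707 × 12 = 8.484 mm; L = 340 mm.
Weld metal: R_n/Ω = (1/2.0) × 0.6 × 620 × 8.484 × 340 × 10⁻³ = 536.5 kN.
Base metal (shear rupture): R_n/Ω = (1/2.0) × 0.6 × 510 × 14 × 340 × 10⁻³ = 728.3 kN.
Governing: weld metal.

R_n/Ω ≈ 537 kN (weld metal governs)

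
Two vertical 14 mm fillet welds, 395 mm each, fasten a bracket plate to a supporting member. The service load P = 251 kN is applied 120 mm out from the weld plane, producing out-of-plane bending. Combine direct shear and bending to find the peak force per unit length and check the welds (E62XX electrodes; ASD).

E62XX → F_EXX = 620 MPa.
L_w = 2 × 395 = 790 mm; section modulus (unit throat) S = 2 × L²/6 = 52010 mm².
Direct shear f_v = P/L_w = 251×10³/790 = 317.7 N/mm.
Moment M = P × e = 251×10³ × 120 = 30120000 N·mm; bending f_b = M/S = 579.1 N/mm.
f_max = √(f_v² + f_b²) = √(317.7² + 579.1²) = 660.6 N/mm.
r_n/Ω = (1/2.0) × 0.6 × 620 × (0.707 × 14) = 1841 N/mm → adequate.

f_max ≈ 661 N/mm; adequate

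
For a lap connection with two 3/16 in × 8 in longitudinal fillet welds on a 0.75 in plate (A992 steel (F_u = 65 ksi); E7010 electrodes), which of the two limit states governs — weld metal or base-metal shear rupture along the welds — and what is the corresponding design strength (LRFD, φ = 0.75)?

E70XX → F_EXX = 70 ksi.
t_e = 0.707 × 0.1875 = 0.1326 in; L = 16 in.
Weld metal: φR_n = 0.75 × 0.6 × 70 × 0.1326 × 16 = 66.81 kip.
Base metal (shear rupture): φR_n = 0.75 × 0.6 × 65 × 0.75 × 16 = 351 kip.
Governing: weld metal.

φR_n ≈ 66.8 kip (weld metal governs)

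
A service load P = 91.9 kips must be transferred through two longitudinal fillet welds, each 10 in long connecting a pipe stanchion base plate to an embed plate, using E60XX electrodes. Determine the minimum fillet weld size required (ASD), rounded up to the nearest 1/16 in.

w = 3/8 in

E60XX → F_EXX = 60 ksi.
Total weld length L = 20 in.
Required throat t_e = P × Ω / (0.6 F_EXX × L) = 91.9 × 2.0 / (0.6 × 60 × 20) = 0.2553 in.
Required leg w = t_e / 0.707 = 0.3611 in → use 3/8 in.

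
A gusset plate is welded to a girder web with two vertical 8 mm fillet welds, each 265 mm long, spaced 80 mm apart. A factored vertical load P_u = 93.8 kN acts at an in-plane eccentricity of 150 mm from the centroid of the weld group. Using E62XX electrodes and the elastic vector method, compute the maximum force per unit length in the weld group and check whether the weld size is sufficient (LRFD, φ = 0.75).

f_max ≈ 570 N/mm; adequate

E62XX → F_EXX = 620 MPa.
Total weld length L_w = 530 mm. Treat welds as unit-width lines.
Polar moment about centroid: J = 2[d³/12 + d(b/2)²] = 2[265³/12 + 265×40²] = 3950000 mm³.
Direct shear f_v = P/L_w = 93.8×10³ / 530 = 177 N/mm (vertical).
Torsion M = P·e = 93.8×10³ × 150 = 14070000 N·mm.
Critical point at (x, y) = (40, 132.5) from centroid. f_tx = M·y/J = 472 N/mm; f_ty = M·x/J = 142.5 N/mm.
Resultant f_max = √[f_tx² + (f_v + f_ty)²] = √[472² + (177 + 142.5)²] = 570 N/mm.
Capacity per unit length: φr_n = 0.75 × 0.6 × 620 × (0.707 × 8) = 1578 N/mm.
570 ≤ 1578 → adequate.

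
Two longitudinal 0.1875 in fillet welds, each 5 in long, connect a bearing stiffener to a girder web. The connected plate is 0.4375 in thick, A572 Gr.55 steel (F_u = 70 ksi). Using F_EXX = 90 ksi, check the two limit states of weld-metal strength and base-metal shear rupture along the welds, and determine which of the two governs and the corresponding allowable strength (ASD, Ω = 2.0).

t_e = 0.707 × 0.1875 = 0.1326 in; L = 10 in.
Weld metal: R_n/Ω = (1/2.0) × 0.6 × 90 × 0.1326 × 10 = 35.79 kip.
Base metal (shear rupture): R_n/Ω = (1/2.0) × 0.6 × 70 × 0.4375 × 10 = 91.88 kip.
Governing: weld metal.

R_n/Ω ≈ 35.8 kip (weld metal governs)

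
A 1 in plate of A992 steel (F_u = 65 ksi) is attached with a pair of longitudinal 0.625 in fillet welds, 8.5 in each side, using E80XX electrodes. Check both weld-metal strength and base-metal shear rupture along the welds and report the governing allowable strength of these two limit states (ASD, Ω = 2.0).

E80XX → F_EXX = 80 ksi.
t_e = 0.707 × 0.625 = 0.4419 in; L = 17 in.
Weld metal: R_n/Ω = (1/2.0) × 0.6 × 80 × 0.4419 × 17 = 180.3 kip.
Base metal (shear rupture): R_n/Ω = (1/2.0) × 0.6 × 65 × 1 × 17 = 331.5 kip.
Governing: weld metal.

R_n/Ω ≈ 180 kip (weld metal governs)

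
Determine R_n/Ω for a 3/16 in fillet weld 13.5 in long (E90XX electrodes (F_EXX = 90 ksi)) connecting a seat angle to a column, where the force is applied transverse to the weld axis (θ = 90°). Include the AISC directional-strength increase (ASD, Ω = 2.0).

R_n/Ω ≈ 72.5 kip

t_e = 0.707 × 0.1875 = 0.1326 in; A_we = 0.1326 × 13.5 = 1.79 in².
Directional factor: 1.0 + 0.5 sin^1.5(90°) = 1.5.
F_nw = 0.6 × 90 × 1.5 = 81 ksi.
R_n/Ω = (81 × 1.79) / 2.0 = 72.48 kip.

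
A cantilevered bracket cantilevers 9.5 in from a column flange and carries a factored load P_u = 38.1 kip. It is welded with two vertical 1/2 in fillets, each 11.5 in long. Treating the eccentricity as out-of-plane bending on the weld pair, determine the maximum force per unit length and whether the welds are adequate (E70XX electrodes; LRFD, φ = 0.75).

E70XX → F_EXX = 70 ksi.
L_w = 2 × 11.5 = 23 in; section modulus (unit throat) S = 2 × L²/6 = 44.08 in².
Direct shear f_v = P/L_w = 38.1/23 = 1.657 kip/in.
Moment M = P × e = 38.1 × 9.5 = 361.95 kip·in; bending f_b = M/S = 8.211 kip/in.
f_max = √(f_v² + f_b²) = √(1.657² + 8.211²) = 8.376 kip/in.
φr_n = 0.75 × 0.6 × 70 × (0.707 × 0.5) = 11.14 kip/in → adequate.

f_max ≈ 8.38 kip/in; adequate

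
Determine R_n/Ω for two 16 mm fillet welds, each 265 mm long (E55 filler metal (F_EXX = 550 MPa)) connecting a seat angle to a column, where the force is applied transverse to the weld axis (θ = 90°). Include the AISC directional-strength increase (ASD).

t_e = 0.707 × 16 = 11.31 mm; A_we = 11.31 × 530 = 5995 mm².
Directional factor: 1.0 + 0.5 sin^1.5(90°) = 1.5.
F_nw = 0.6 × 550 × 1.5 = 495 MPa.
R_n/Ω = (495 × 5995) / 2.0 × 10⁻³ = 1484 kN.

R_n/Ω ≈ 1480 kN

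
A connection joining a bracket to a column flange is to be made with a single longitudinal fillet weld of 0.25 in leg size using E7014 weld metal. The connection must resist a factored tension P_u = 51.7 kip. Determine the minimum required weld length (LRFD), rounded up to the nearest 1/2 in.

E70XX → F_EXX = 70 ksi.
Throat t_e = 0.707 × 0.25 = 0.1767 in.
φr_n = 0.75 × 0.6 × 70 × 0.1767 = 5.568 kip/in.
L_req = P_u / φr_n = 51.7 / 5.568 = 9.286 in total.
Round up → use L = 9.5 in.

L = 9.5 in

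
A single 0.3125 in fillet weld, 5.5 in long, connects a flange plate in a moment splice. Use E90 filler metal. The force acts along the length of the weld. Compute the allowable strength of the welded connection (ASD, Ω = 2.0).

E90XX → F_EXX = 90 ksi.
Effective throat t_e = 0.707 × 0.3125 = 0.2209 in.
Total length L = 5.5 in; A_we = 0.2209 × 5.5 = 1.215 in².
F_nw = 0.6 F_EXX = 0.6 × 90 = 54 ksi.
R_n = 54 × 1.215 = 65.62 kips; R_n/Ω = 65.62/2.0 = 32.81 kips.

R_n/Ω ≈ 32.8 kips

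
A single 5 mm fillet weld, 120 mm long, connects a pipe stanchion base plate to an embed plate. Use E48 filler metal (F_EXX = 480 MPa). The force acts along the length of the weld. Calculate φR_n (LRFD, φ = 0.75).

φR_n ≈ 91.6 kN

Effective throat t_e = 0.707 × 5 = 3.535 mm.
Total length L = 120 mm; A_we = 3.535 × 120 = 424.2 mm².
F_nw = 0.6 F_EXX = 0.6 × 480 = 288 MPa.
φR_n = 0.75 × 288 × 424.2 × 10⁻³ = 91.63 kN.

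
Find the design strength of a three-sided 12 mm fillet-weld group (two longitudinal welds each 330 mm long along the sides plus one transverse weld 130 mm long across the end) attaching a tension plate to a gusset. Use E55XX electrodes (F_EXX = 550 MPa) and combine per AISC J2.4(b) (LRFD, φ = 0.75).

φR_n ≈ 1660 kN

t_e = 0.707 × 12 = 8.484 mm.
R_nwl = 0.6 × 550 × 8.484 × 660 × 10⁻³ = 1848 kN (longitudinal, 2 welds).
R_nwt = 0.6 × 550 × 8.484 × 130 × 10⁻³ = 364 kN (transverse, base value).
(i) R_nwl + R_nwt = 2212 kN; (ii) 0.85 R_nwl + 1.5 R_nwt = 2117 kN.
R_n = max = 2212 kN [governs: (i)]; φR_n = 1659 kN.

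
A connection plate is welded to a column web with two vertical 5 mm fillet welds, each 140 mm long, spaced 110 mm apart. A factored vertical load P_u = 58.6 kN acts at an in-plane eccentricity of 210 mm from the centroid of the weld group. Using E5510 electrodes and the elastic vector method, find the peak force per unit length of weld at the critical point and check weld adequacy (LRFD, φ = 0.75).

E55XX → F_EXX = 550 MPa.
Total weld length L_w = 280 mm. Treat welds as unit-width lines.
Polar moment about centroid: J = 2[d³/12 + d(b/2)²] = 2[140³/12 + 140×55²] = 1304000 mm³.
Direct shear f_v = P/L_w = 58.6×10³ / 280 = 209.3 N/mm (vertical).
Torsion M = P·e = 58.6×10³ × 210 = 12306000 N·mm.
Critical point at (x, y) = (55, 70) from centroid. f_tx = M·y/J = 660.4 N/mm; f_ty = M·x/J = 518.9 N/mm.
Resultant f_max = √[f_tx² + (f_v + f_ty)²] = √[660.4² + (209.3 + 518.9)²] = 983.1 N/mm.
Capacity per unit length: φr_n = 0.75 × 0.6 × 550 × (0.707 × 5) = 874.9 N/mm.
983.1 > 874.9 → NOT adequate.

f_max ≈ 983 N/mm; NOT adequate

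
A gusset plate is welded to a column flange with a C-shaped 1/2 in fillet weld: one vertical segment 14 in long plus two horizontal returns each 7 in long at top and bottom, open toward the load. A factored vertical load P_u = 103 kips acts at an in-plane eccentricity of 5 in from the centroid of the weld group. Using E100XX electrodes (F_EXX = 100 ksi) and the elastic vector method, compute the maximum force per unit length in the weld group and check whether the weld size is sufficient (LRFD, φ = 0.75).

Total weld length L_w = 28 in. Treat welds as unit-width lines.
Centroid: x̄ = 2×7×3.5 / 28 = 1.75 in from the vertical weld.
Polar moment about centroid: J = I_x + I_y = [14³/12 + 2×7×7²] + [14×1.75² + 2(7³/12 + 7×1.75²)] = 1058 in³.
Direct shear f_v = P/L_w = 103 / 28 = 3.679 kip/in (vertical).
Torsion M = P·e = 103 × 5 = 515 kip·in.
Critical point at (x, y) = (5.25, 7) from centroid. f_tx = M·y/J = 3.409 kip/in; f_ty = M·x/J = 2.557 kip/in.
Resultant f_max = √[f_tx² + (f_v + f_ty)²] = √[3.409² + (3.679 + 2.557)²] = 7.106 kip/in.
Capacity per unit length: φr_n = 0.75 × 0.6 × 100 × (0.707 × 0.5) = 15.91 kip/in.
7.106 ≤ 15.91 → adequate.

f_max ≈ 7.11 kip/in; adequate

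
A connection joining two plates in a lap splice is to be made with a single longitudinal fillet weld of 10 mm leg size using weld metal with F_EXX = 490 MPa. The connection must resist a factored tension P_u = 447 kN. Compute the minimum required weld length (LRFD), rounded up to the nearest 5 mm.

L = 290 mm

Throat t_e = 0.707 × 10 = 7.07 mm.
φr_n = 0.75 × 0.6 × 490 × 7.07 × 10⁻³ = 1.559 kN/mm.
L_req = P_u / φr_n = 447 / 1.559 = 286.7 mm total.
Round up → use L = 290 mm.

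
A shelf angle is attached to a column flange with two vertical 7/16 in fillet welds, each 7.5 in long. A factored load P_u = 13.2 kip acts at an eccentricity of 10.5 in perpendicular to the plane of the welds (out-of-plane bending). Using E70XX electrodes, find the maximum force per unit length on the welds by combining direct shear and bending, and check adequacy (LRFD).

f_max ≈ 7.44 kip/in; adequate

E70XX → F_EXX = 70 ksi.
L_w = 2 × 7.5 = 15 in; section modulus (unit throat) S = 2 × L²/6 = 18.75 in².
Direct shear f_v = P/L_w = 13.2/15 = 0.88 kip/in.
Moment M = P × e = 13.2 × 10.5 = 138.6 kip·in; bending f_b = M/S = 7.392 kip/in.
f_max = √(f_v² + f_b²) = √(0.88² + 7.392²) = 7.444 kip/in.
φr_n = 0.75 × 0.6 × 70 × (0.707 × 0.4375) = 9.743 kip/in → adequate.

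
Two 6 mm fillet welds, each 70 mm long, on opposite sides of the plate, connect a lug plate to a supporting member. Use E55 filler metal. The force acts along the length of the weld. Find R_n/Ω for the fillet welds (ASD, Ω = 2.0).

E55XX → F_EXX = 550 MPa.
Effective throat t_e = 0.707 × 6 = 4.242 mm.
Total length L = 140 mm; A_we = 4.242 × 140 = 593.9 mm².
F_nw = 0.6 F_EXX = 0.6 × 550 = 330 MPa.
R_n = 330 × 593.9 × 10⁻³ = 196 kN; R_n/Ω = 196/2.0 = 97.99 kN.

R_n/Ω ≈ 98 kN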